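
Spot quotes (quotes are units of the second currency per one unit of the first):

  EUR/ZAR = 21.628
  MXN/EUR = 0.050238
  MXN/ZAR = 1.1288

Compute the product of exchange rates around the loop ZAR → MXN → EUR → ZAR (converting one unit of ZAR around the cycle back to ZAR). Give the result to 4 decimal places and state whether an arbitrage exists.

Around ZAR → MXN → EUR → ZAR: 1 ÷ 1.1288 × 0.050238 × 21.628 = 0.962569
Product < 1; profitable direction is ZAR → EUR → MXN → ZAR.

0.9626 (arbitrage exists)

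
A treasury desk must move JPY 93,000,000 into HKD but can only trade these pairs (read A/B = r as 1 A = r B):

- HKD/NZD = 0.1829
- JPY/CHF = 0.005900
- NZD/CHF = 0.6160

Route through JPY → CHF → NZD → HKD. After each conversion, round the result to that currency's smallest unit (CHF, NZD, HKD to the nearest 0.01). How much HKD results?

HKD 4,870,129.85

JPY 93,000,000 × 0.005900 = CHF 548,700.00
CHF 548,700.00 ÷ 0.6160 = NZD 890,746.75
NZD 890,746.75 ÷ 0.1829 = HKD 4,870,129.85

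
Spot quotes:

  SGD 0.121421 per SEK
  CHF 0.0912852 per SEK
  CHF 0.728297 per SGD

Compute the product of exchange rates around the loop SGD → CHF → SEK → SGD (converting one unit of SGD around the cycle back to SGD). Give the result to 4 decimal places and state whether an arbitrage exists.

Around SGD → CHF → SEK → SGD: 1 × 0.728297 ÷ 0.0912852 × 0.121421 = 0.968728
Product < 1; profitable direction is SGD → SEK → CHF → SGD.

0.9687 (arbitrage exists)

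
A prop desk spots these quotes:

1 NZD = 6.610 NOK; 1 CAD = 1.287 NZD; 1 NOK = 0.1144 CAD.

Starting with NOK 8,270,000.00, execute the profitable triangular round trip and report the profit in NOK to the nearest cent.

Profit: NOK 227,662.51

Profitable loop is NOK → NZD → CAD → NOK:
NOK 8,270,000.00 ÷ 6.610 = NZD 1,251,134.64
NZD 1,251,134.64 ÷ 1.287 = CAD 972,132.59
CAD 972,132.59 ÷ 0.1144 = NOK 8,497,662.51
Profit = NOK 8,497,662.51 − NOK 8,270,000.00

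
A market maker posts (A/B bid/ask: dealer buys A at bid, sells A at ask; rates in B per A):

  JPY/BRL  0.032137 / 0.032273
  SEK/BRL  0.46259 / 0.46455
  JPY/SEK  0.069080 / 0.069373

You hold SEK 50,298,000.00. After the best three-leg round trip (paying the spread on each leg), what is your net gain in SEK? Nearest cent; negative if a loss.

Net result: SEK -140,820.22 (no profitable arbitrage after spreads)

Best loop SEK → JPY → BRL → SEK:
SEK 50,298,000.00 ÷ 0.069373 (buy JPY at ask) = JPY 725,037,118
JPY 725,037,118 × 0.032137 (sell JPY at bid) = BRL 23,300,517.87
BRL 23,300,517.87 ÷ 0.46455 (buy SEK at ask) = SEK 50,157,179.78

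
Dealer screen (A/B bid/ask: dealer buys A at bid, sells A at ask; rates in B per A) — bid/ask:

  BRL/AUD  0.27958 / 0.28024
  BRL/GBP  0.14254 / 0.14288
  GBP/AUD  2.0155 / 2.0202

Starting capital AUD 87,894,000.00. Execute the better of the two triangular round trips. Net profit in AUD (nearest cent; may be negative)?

Net profit: AUD 2,210,952.49

Best loop AUD → BRL → GBP → AUD:
AUD 87,894,000.00 ÷ 0.28024 (buy BRL at ask) = BRL 313,638,310.02
BRL 313,638,310.02 × 0.14254 (sell BRL at bid) = GBP 44,706,004.71
GBP 44,706,004.71 × 2.0155 (sell GBP at bid) = AUD 90,104,952.49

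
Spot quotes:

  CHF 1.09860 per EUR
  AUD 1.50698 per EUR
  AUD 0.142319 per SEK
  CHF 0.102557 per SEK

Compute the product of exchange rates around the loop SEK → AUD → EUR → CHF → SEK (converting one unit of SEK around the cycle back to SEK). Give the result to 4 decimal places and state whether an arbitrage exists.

1.0116 (arbitrage exists)

Around SEK → AUD → EUR → CHF → SEK: 1 × 0.142319 ÷ 1.50698 × 1.09860 ÷ 0.102557 = 1.011649
Product > 1; profitable direction is SEK → AUD → EUR → CHF → SEK.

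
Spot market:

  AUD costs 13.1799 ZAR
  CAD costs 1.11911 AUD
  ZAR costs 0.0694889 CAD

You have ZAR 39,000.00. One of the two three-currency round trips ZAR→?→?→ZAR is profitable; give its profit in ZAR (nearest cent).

Profitable loop is ZAR → CAD → AUD → ZAR:
ZAR 39,000.00 × 0.0694889 = CAD 2,710.07
CAD 2,710.07 × 1.11911 = AUD 3,032.86
AUD 3,032.86 × 13.1799 = ZAR 39,972.83
Profit = ZAR 39,972.83 − ZAR 39,000.00

Profit: ZAR 972.83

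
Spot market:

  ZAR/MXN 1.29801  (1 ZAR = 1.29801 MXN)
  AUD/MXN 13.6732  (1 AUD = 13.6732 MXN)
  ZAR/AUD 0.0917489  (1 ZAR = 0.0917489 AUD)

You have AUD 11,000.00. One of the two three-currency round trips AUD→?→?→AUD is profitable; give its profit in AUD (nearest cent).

Profit: AUD 381.50

Profitable loop is AUD → ZAR → MXN → AUD:
AUD 11,000.00 ÷ 0.0917489 = ZAR 119,892.45
ZAR 119,892.45 × 1.29801 = MXN 155,621.59
MXN 155,621.59 ÷ 13.6732 = AUD 11,381.50
Profit = AUD 11,381.50 − AUD 11,000.00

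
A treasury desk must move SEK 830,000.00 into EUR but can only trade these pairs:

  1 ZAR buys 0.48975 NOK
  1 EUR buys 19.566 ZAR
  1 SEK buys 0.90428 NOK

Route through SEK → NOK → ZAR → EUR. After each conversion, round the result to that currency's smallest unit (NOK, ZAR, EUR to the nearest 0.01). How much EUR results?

EUR 78,325.74

SEK 830,000.00 × 0.90428 = NOK 750,552.40
NOK 750,552.40 ÷ 0.48975 = ZAR 1,532,521.49
ZAR 1,532,521.49 ÷ 19.566 = EUR 78,325.74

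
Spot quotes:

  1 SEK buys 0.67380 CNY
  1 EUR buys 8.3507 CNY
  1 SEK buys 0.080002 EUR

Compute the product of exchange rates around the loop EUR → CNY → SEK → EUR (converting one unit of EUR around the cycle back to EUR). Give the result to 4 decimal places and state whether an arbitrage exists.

0.9915 (arbitrage exists)

Around EUR → CNY → SEK → EUR: 1 × 8.3507 ÷ 0.67380 × 0.080002 = 0.991500
Product < 1; profitable direction is EUR → SEK → CNY → EUR.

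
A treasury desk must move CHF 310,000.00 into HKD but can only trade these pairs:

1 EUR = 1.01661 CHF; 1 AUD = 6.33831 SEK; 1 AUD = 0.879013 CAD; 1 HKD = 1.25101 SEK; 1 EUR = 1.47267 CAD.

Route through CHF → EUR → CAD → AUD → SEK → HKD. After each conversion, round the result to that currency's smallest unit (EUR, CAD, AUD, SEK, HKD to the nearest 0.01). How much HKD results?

CHF 310,000.00 ÷ 1.01661 = EUR 304,935.03
EUR 304,935.03 × 1.47267 = CAD 449,068.67
CAD 449,068.67 ÷ 0.879013 = AUD 510,878.30
AUD 510,878.30 × 6.33831 = SEK 3,238,105.04
SEK 3,238,105.04 ÷ 1.25101 = HKD 2,588,392.61

HKD 2,588,392.61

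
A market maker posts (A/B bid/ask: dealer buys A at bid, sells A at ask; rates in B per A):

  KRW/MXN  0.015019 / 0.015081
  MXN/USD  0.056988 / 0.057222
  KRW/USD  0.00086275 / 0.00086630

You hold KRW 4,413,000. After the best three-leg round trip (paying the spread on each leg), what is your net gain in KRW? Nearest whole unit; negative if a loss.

Best loop KRW → USD → MXN → KRW:
KRW 4,413,000 × 0.00086275 (sell KRW at bid) = USD 3,807.32
USD 3,807.32 ÷ 0.057222 (buy MXN at ask) = MXN 66,535.87
MXN 66,535.87 ÷ 0.015081 (buy KRW at ask) = KRW 4,411,901

Net result: KRW -1,099 (no profitable arbitrage after spreads)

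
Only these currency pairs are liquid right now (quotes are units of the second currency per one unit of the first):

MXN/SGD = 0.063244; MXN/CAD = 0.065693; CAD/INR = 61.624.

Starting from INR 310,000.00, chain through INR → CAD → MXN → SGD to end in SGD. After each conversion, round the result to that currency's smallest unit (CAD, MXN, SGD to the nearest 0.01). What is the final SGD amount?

SGD 4,842.98

INR 310,000.00 ÷ 61.624 = CAD 5,030.51
CAD 5,030.51 ÷ 0.065693 = MXN 76,576.04
MXN 76,576.04 × 0.063244 = SGD 4,842.98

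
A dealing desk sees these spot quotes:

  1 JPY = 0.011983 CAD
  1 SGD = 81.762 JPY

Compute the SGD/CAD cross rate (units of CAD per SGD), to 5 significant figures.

1 SGD × 81.762 = 81.762 JPY
81.762 JPY × 0.011983 = 0.979754 CAD

SGD/CAD = 0.97975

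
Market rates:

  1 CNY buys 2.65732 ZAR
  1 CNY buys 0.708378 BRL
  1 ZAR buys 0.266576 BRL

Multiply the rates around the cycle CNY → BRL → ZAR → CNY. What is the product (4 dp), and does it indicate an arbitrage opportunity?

1.0000 (no arbitrage)

Around CNY → BRL → ZAR → CNY: 1 × 0.708378 ÷ 0.266576 ÷ 2.65732 = 1.000000
Product ≈ 1 (deviation 0.000%, within rounding noise).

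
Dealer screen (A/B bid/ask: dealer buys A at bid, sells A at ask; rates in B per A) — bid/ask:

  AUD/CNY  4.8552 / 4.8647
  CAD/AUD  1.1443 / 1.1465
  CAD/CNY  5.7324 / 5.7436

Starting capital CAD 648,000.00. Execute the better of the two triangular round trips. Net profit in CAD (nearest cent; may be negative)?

Net profit: CAD 18,010.95

Best loop CAD → CNY → AUD → CAD:
CAD 648,000.00 × 5.7324 (sell CAD at bid) = CNY 3,714,595.20
CNY 3,714,595.20 ÷ 4.8647 (buy AUD at ask) = AUD 763,581.56
AUD 763,581.56 ÷ 1.1465 (buy CAD at ask) = CAD 666,010.95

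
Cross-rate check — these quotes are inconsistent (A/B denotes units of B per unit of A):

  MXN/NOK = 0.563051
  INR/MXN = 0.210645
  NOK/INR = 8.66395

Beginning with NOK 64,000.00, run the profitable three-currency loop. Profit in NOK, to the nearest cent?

Profit: NOK 1,765.00

Profitable loop is NOK → INR → MXN → NOK:
NOK 64,000.00 × 8.66395 = INR 554,492.80
INR 554,492.80 × 0.210645 = MXN 116,801.14
MXN 116,801.14 × 0.563051 = NOK 65,765.00
Profit = NOK 65,765.00 − NOK 64,000.00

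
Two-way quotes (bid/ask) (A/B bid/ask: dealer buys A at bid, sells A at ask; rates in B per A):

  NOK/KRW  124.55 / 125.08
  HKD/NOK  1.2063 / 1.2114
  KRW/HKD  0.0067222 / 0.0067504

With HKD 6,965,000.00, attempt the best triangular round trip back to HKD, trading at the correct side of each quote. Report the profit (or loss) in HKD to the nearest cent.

Net profit: HKD 69,473.70

Best loop HKD → NOK → KRW → HKD:
HKD 6,965,000.00 × 1.2063 (sell HKD at bid) = NOK 8,401,879.50
NOK 8,401,879.50 × 124.55 (sell NOK at bid) = KRW 1,046,454,092
KRW 1,046,454,092 × 0.0067222 (sell KRW at bid) = HKD 7,034,473.70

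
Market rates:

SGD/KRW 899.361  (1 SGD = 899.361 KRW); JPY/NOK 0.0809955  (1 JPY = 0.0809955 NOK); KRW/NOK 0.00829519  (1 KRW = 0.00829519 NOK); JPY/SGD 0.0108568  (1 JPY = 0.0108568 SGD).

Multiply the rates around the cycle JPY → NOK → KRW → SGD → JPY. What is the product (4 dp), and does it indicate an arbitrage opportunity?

1.0000 (no arbitrage)

Around JPY → NOK → KRW → SGD → JPY: 1 × 0.0809955 ÷ 0.00829519 ÷ 899.361 ÷ 0.0108568 = 0.999997
Product ≈ 1 (deviation 0.000%, within rounding noise).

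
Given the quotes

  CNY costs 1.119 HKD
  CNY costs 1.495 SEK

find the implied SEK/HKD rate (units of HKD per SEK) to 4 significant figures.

SEK/HKD = 0.7485

1 SEK ÷ 1.495 = 0.668896 CNY
0.668896 CNY × 1.119 = 0.748495 HKD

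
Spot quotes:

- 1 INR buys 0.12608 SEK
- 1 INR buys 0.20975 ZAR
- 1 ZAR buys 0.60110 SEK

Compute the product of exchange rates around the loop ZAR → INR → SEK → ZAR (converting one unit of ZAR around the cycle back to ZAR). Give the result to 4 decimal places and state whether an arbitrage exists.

1.0000 (no arbitrage)

Around ZAR → INR → SEK → ZAR: 1 ÷ 0.20975 × 0.12608 ÷ 0.60110 = 0.999994
Product ≈ 1 (deviation 0.001%, within rounding noise).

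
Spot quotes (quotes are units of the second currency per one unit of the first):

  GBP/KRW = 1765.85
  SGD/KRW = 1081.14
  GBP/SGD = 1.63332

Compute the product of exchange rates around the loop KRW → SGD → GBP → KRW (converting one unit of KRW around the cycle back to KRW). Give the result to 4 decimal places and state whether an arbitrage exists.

1.0000 (no arbitrage)

Around KRW → SGD → GBP → KRW: 1 ÷ 1081.14 ÷ 1.63332 × 1765.85 = 1.000001
Product ≈ 1 (deviation 0.000%, within rounding noise).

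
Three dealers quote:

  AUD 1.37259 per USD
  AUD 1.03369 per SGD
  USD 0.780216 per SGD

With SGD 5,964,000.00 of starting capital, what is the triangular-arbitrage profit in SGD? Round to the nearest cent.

Profitable loop is SGD → USD → AUD → SGD:
SGD 5,964,000.00 × 0.780216 = USD 4,653,208.22
USD 4,653,208.22 × 1.37259 = AUD 6,386,947.08
AUD 6,386,947.08 ÷ 1.03369 = SGD 6,178,783.85
Profit = SGD 6,178,783.85 − SGD 5,964,000.00

Profit: SGD 214,783.85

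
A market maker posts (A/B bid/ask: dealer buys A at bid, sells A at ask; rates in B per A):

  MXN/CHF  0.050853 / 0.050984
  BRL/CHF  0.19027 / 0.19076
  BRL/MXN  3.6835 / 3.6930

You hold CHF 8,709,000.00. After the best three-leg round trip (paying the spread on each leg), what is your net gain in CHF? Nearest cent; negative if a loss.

Net profit: CHF 91,865.74

Best loop CHF → MXN → BRL → CHF:
CHF 8,709,000.00 ÷ 0.050984 (buy MXN at ask) = MXN 170,818,295.94
MXN 170,818,295.94 ÷ 3.6930 (buy BRL at ask) = BRL 46,254,615.74
BRL 46,254,615.74 × 0.19027 (sell BRL at bid) = CHF 8,800,865.74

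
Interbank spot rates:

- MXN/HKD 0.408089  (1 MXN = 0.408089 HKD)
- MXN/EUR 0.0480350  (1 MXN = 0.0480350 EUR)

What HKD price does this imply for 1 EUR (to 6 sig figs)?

EUR/HKD = 8.49566

1 EUR ÷ 0.0480350 = 20.8182 MXN
20.8182 MXN × 0.408089 = 8.49566 HKD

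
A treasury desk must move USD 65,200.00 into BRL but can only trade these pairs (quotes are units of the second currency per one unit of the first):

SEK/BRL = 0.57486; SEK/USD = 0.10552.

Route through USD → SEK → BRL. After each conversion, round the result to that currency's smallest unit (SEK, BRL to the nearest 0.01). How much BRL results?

BRL 355,201.59

USD 65,200.00 ÷ 0.10552 = SEK 617,892.34
SEK 617,892.34 × 0.57486 = BRL 355,201.59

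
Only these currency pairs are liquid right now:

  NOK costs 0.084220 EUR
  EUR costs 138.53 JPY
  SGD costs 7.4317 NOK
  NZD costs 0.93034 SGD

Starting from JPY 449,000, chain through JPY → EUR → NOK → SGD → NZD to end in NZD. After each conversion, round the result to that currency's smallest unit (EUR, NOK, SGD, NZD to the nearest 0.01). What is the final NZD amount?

JPY 449,000 ÷ 138.53 = EUR 3,241.18
EUR 3,241.18 ÷ 0.084220 = NOK 38,484.68
NOK 38,484.68 ÷ 7.4317 = SGD 5,178.45
SGD 5,178.45 ÷ 0.93034 = NZD 5,566.19

NZD 5,566.19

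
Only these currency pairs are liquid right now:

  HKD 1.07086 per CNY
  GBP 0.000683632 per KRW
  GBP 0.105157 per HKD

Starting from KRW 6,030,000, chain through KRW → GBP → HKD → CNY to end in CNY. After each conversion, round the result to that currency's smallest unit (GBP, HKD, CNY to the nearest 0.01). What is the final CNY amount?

KRW 6,030,000 × 0.000683632 = GBP 4,122.30
GBP 4,122.30 ÷ 0.105157 = HKD 39,201.38
HKD 39,201.38 ÷ 1.07086 = CNY 36,607.38

CNY 36,607.38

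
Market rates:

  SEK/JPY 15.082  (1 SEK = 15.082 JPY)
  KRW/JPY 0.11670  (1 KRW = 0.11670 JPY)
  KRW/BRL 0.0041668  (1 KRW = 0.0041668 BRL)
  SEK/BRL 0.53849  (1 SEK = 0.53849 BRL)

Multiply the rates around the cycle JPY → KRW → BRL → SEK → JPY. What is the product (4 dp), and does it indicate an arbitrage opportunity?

1.0000 (no arbitrage)

Around JPY → KRW → BRL → SEK → JPY: 1 ÷ 0.11670 × 0.0041668 ÷ 0.53849 × 15.082 = 1.000030
Product ≈ 1 (deviation 0.003%, within rounding noise).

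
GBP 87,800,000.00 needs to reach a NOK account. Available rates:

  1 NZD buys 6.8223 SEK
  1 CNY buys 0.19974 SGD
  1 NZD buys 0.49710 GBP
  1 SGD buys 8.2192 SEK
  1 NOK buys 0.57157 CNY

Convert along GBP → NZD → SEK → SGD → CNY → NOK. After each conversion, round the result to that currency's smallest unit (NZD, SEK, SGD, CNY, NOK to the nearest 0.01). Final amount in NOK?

NOK 1,284,155,292.14

GBP 87,800,000.00 ÷ 0.49710 = NZD 176,624,421.65
NZD 176,624,421.65 × 6.8223 = SEK 1,204,984,791.82
SEK 1,204,984,791.82 ÷ 8.2192 = SGD 146,606,092.06
SGD 146,606,092.06 ÷ 0.19974 = CNY 733,984,640.33
CNY 733,984,640.33 ÷ 0.57157 = NOK 1,284,155,292.14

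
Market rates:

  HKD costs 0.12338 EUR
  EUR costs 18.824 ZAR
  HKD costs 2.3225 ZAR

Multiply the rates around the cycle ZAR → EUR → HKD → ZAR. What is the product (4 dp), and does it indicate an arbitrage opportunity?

Around ZAR → EUR → HKD → ZAR: 1 ÷ 18.824 ÷ 0.12338 × 2.3225 = 0.999998
Product ≈ 1 (deviation 0.000%, within rounding noise).

1.0000 (no arbitrage)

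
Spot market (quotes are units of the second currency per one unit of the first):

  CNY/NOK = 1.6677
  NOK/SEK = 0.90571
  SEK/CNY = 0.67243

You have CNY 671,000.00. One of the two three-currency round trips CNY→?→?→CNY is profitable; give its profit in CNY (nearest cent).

Profit: CNY 10,517.00

Profitable loop is CNY → NOK → SEK → CNY:
CNY 671,000.00 × 1.6677 = NOK 1,119,026.70
NOK 1,119,026.70 × 0.90571 = SEK 1,013,513.67
SEK 1,013,513.67 × 0.67243 = CNY 681,517.00
Profit = CNY 681,517.00 − CNY 671,000.00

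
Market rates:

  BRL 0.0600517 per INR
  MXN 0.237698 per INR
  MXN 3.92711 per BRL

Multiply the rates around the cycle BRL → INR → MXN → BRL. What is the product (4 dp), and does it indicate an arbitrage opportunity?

1.0079 (arbitrage exists)

Around BRL → INR → MXN → BRL: 1 ÷ 0.0600517 × 0.237698 ÷ 3.92711 = 1.007923
Product > 1; profitable direction is BRL → INR → MXN → BRL.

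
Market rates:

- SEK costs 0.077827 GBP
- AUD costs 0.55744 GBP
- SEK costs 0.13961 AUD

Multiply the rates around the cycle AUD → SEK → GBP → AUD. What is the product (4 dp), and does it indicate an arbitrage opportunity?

1.0000 (no arbitrage)

Around AUD → SEK → GBP → AUD: 1 ÷ 0.13961 × 0.077827 ÷ 0.55744 = 1.000036
Product ≈ 1 (deviation 0.004%, within rounding noise).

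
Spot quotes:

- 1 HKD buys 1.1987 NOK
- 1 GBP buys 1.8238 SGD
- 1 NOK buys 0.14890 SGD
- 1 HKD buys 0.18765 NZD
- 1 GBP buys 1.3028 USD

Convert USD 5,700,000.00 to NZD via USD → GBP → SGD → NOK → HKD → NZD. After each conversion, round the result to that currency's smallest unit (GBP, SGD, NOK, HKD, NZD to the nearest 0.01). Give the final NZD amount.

NZD 8,389,144.64

USD 5,700,000.00 ÷ 1.3028 = GBP 4,375,191.89
GBP 4,375,191.89 × 1.8238 = SGD 7,979,474.97
SGD 7,979,474.97 ÷ 0.14890 = NOK 53,589,489.39
NOK 53,589,489.39 ÷ 1.1987 = HKD 44,706,339.69
HKD 44,706,339.69 × 0.18765 = NZD 8,389,144.64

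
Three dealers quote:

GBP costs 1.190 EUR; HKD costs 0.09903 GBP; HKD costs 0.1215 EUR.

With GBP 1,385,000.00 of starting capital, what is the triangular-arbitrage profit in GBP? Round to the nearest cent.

Profitable loop is GBP → HKD → EUR → GBP:
GBP 1,385,000.00 ÷ 0.09903 = HKD 13,985,660.91
HKD 13,985,660.91 × 0.1215 = EUR 1,699,257.80
EUR 1,699,257.80 ÷ 1.190 = GBP 1,427,947.73
Profit = GBP 1,427,947.73 − GBP 1,385,000.00

Profit: GBP 42,947.73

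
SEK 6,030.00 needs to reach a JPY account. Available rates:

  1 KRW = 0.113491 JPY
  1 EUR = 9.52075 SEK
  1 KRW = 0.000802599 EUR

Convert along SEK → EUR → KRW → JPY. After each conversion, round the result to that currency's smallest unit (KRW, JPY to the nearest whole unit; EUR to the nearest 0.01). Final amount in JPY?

SEK 6,030.00 ÷ 9.52075 = EUR 633.35
EUR 633.35 ÷ 0.000802599 = KRW 789,124
KRW 789,124 × 0.113491 = JPY 89,558

JPY 89,558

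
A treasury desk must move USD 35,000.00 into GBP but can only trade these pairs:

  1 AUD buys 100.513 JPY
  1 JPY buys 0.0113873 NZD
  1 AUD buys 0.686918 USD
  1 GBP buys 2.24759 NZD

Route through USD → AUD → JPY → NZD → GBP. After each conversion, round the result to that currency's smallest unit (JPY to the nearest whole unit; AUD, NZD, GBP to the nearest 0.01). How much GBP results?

GBP 25,947.11

USD 35,000.00 ÷ 0.686918 = AUD 50,952.22
AUD 50,952.22 × 100.513 = JPY 5,121,360
JPY 5,121,360 × 0.0113873 = NZD 58,318.46
NZD 58,318.46 ÷ 2.24759 = GBP 25,947.11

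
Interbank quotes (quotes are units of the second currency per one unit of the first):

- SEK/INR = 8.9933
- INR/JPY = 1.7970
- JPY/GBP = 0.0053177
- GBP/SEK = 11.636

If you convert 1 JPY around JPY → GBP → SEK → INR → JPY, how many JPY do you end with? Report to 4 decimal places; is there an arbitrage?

Around JPY → GBP → SEK → INR → JPY: 1 × 0.0053177 × 11.636 × 8.9933 × 1.7970 = 0.999988
Product ≈ 1 (deviation 0.001%, within rounding noise).

1.0000 (no arbitrage)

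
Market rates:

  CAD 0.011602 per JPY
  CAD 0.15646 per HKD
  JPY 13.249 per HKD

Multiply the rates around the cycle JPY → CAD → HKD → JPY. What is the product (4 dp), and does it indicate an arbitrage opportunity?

Around JPY → CAD → HKD → JPY: 1 × 0.011602 ÷ 0.15646 × 13.249 = 0.982455
Product < 1; profitable direction is JPY → HKD → CAD → JPY.

0.9825 (arbitrage exists)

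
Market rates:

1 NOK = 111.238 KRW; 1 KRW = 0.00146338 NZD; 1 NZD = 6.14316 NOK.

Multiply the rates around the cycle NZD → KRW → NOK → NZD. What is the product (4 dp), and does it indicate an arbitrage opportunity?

1.0000 (no arbitrage)

Around NZD → KRW → NOK → NZD: 1 ÷ 0.00146338 ÷ 111.238 ÷ 6.14316 = 0.999995
Product ≈ 1 (deviation 0.000%, within rounding noise).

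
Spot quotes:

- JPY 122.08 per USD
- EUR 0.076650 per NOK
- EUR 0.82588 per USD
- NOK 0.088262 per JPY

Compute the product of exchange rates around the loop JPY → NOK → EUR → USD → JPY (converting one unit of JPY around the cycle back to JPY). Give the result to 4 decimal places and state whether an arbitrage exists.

Around JPY → NOK → EUR → USD → JPY: 1 × 0.088262 × 0.076650 ÷ 0.82588 × 122.08 = 1.000031
Product ≈ 1 (deviation 0.003%, within rounding noise).

1.0000 (no arbitrage)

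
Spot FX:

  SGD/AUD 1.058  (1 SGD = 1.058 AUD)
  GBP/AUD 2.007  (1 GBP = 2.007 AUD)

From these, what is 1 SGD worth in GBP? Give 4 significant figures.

SGD/GBP = 0.5272

1 SGD × 1.058 = 1.058 AUD
1.058 AUD ÷ 2.007 = 0.527155 GBP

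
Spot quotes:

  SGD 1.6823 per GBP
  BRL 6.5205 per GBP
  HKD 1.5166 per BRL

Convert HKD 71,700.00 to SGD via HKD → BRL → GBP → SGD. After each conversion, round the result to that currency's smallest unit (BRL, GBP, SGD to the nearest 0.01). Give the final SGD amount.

SGD 12,197.50

HKD 71,700.00 ÷ 1.5166 = BRL 47,276.80
BRL 47,276.80 ÷ 6.5205 = GBP 7,250.49
GBP 7,250.49 × 1.6823 = SGD 12,197.50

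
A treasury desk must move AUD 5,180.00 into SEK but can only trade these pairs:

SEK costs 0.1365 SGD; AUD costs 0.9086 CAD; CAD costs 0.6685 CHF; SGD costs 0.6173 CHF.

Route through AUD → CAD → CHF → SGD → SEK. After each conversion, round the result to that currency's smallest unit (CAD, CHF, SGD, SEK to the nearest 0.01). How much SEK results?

AUD 5,180.00 × 0.9086 = CAD 4,706.55
CAD 4,706.55 × 0.6685 = CHF 3,146.33
CHF 3,146.33 ÷ 0.6173 = SGD 5,096.92
SGD 5,096.92 ÷ 0.1365 = SEK 37,340.07

SEK 37,340.07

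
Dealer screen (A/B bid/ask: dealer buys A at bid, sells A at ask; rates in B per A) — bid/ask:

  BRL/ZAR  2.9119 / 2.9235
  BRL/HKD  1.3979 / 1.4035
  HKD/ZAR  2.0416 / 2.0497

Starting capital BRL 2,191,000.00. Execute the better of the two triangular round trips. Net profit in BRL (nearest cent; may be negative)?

Best loop BRL → ZAR → HKD → BRL:
BRL 2,191,000.00 × 2.9119 (sell BRL at bid) = ZAR 6,379,972.90
ZAR 6,379,972.90 ÷ 2.0497 (buy HKD at ask) = HKD 3,112,637.41
HKD 3,112,637.41 ÷ 1.4035 (buy BRL at ask) = BRL 2,217,768.02

Net profit: BRL 26,768.02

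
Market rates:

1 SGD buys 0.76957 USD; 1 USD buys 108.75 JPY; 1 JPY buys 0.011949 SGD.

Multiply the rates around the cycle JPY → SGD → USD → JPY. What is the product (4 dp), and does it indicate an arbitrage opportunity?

1.0000 (no arbitrage)

Around JPY → SGD → USD → JPY: 1 × 0.011949 × 0.76957 × 108.75 = 1.000021
Product ≈ 1 (deviation 0.002%, within rounding noise).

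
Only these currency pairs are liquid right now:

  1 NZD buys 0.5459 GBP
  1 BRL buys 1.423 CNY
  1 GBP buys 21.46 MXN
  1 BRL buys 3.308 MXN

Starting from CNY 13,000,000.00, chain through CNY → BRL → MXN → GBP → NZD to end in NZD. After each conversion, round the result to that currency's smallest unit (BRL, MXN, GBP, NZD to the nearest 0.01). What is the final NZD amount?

NZD 2,579,652.12

CNY 13,000,000.00 ÷ 1.423 = BRL 9,135,628.95
BRL 9,135,628.95 × 3.308 = MXN 30,220,660.57
MXN 30,220,660.57 ÷ 21.46 = GBP 1,408,232.09
GBP 1,408,232.09 ÷ 0.5459 = NZD 2,579,652.12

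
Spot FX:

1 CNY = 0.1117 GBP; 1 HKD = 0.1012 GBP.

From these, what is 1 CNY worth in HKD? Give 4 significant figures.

1 CNY × 0.1117 = 0.1117 GBP
0.1117 GBP ÷ 0.1012 = 1.10375 HKD

CNY/HKD = 1.104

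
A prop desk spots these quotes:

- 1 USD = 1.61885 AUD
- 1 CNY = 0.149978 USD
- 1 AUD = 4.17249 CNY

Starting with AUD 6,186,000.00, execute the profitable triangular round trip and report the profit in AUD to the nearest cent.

Profitable loop is AUD → CNY → USD → AUD:
AUD 6,186,000.00 × 4.17249 = CNY 25,811,023.14
CNY 25,811,023.14 × 0.149978 = USD 3,871,085.63
USD 3,871,085.63 × 1.61885 = AUD 6,266,706.97
Profit = AUD 6,266,706.97 − AUD 6,186,000.00

Profit: AUD 80,706.97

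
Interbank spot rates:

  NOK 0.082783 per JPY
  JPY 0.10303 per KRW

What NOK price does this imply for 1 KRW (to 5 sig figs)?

KRW/NOK = 0.0085291

1 KRW × 0.10303 = 0.10303 JPY
0.10303 JPY × 0.082783 = 0.00852913 NOK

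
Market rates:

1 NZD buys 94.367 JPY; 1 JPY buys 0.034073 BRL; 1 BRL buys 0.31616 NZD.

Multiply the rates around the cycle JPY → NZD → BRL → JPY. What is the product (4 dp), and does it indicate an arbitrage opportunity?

0.9837 (arbitrage exists)

Around JPY → NZD → BRL → JPY: 1 ÷ 94.367 ÷ 0.31616 ÷ 0.034073 = 0.983700
Product < 1; profitable direction is JPY → BRL → NZD → JPY.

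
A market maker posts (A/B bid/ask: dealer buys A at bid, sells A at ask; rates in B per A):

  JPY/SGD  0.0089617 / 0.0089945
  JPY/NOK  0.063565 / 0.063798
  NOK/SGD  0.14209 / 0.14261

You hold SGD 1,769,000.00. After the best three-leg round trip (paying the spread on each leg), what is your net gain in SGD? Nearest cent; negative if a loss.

Best loop SGD → JPY → NOK → SGD:
SGD 1,769,000.00 ÷ 0.0089945 (buy JPY at ask) = JPY 196,675,746
JPY 196,675,746 × 0.063565 (sell JPY at bid) = NOK 12,501,693.81
NOK 12,501,693.81 × 0.14209 (sell NOK at bid) = SGD 1,776,365.67

Net profit: SGD 7,365.67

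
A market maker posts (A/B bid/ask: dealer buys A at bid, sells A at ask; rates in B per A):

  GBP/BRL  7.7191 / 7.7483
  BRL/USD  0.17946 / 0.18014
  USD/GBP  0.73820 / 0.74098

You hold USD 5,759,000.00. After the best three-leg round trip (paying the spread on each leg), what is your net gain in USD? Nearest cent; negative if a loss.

Net profit: USD 130,188.43

Best loop USD → GBP → BRL → USD:
USD 5,759,000.00 × 0.73820 (sell USD at bid) = GBP 4,251,293.80
GBP 4,251,293.80 × 7.7191 (sell GBP at bid) = BRL 32,816,161.97
BRL 32,816,161.97 × 0.17946 (sell BRL at bid) = USD 5,889,188.43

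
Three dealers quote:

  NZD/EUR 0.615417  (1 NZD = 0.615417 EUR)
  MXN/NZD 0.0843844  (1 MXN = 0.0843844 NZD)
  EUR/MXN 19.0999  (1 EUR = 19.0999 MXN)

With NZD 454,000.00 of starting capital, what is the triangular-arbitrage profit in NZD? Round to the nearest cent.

Profit: NZD 3,712.85

Profitable loop is NZD → MXN → EUR → NZD:
NZD 454,000.00 ÷ 0.0843844 = MXN 5,380,141.35
MXN 5,380,141.35 ÷ 19.0999 = EUR 281,684.27
EUR 281,684.27 ÷ 0.615417 = NZD 457,712.85
Profit = NZD 457,712.85 − NZD 454,000.00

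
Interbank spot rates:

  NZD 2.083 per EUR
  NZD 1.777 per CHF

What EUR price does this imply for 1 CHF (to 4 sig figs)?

CHF/EUR = 0.8531

1 CHF × 1.777 = 1.777 NZD
1.777 NZD ÷ 2.083 = 0.853096 EUR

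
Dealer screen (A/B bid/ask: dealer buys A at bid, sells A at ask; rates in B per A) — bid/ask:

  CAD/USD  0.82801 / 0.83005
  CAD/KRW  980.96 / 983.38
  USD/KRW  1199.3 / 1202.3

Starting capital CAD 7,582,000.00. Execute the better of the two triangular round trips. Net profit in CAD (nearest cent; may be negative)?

Best loop CAD → USD → KRW → CAD:
CAD 7,582,000.00 × 0.82801 (sell CAD at bid) = USD 6,277,971.82
USD 6,277,971.82 × 1199.3 (sell USD at bid) = KRW 7,529,171,604
KRW 7,529,171,604 ÷ 983.38 (buy CAD at ask) = CAD 7,656,421.33

Net profit: CAD 74,421.33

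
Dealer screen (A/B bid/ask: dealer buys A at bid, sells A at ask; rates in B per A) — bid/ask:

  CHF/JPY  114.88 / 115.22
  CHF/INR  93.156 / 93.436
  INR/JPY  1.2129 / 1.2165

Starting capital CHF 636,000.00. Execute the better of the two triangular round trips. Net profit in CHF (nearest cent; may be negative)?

Net profit: CHF 6,799.00

Best loop CHF → JPY → INR → CHF:
CHF 636,000.00 × 114.88 (sell CHF at bid) = JPY 73,063,680
JPY 73,063,680 ÷ 1.2165 (buy INR at ask) = INR 60,060,567.20
INR 60,060,567.20 ÷ 93.436 (buy CHF at ask) = CHF 642,799.00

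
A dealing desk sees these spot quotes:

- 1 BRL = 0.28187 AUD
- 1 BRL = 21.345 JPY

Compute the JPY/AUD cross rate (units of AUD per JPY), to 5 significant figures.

JPY/AUD = 0.013205

1 JPY ÷ 21.345 = 0.0468494 BRL
0.0468494 BRL × 0.28187 = 0.0132054 AUD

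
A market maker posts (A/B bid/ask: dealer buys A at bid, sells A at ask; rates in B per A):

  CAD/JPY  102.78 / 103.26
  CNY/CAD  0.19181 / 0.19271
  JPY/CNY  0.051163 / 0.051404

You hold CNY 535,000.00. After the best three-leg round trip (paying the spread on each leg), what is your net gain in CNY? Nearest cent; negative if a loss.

Net profit: CNY 4,621.99

Best loop CNY → CAD → JPY → CNY:
CNY 535,000.00 × 0.19181 (sell CNY at bid) = CAD 102,618.35
CAD 102,618.35 × 102.78 (sell CAD at bid) = JPY 10,547,114
JPY 10,547,114 × 0.051163 (sell JPY at bid) = CNY 539,621.99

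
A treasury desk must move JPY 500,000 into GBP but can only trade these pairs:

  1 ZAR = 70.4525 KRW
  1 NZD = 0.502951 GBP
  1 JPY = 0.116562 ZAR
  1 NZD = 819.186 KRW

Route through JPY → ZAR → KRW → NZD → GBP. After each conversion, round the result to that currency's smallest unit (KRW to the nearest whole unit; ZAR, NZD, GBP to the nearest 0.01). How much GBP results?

GBP 2,520.96

JPY 500,000 × 0.116562 = ZAR 58,281.00
ZAR 58,281.00 × 70.4525 = KRW 4,106,042
KRW 4,106,042 ÷ 819.186 = NZD 5,012.34
NZD 5,012.34 × 0.502951 = GBP 2,520.96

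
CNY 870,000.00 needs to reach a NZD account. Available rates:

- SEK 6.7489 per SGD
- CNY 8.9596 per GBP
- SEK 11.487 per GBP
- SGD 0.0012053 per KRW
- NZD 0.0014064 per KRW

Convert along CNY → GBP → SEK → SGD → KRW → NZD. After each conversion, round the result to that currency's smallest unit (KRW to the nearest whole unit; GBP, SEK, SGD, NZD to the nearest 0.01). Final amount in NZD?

NZD 192,849.26

CNY 870,000.00 ÷ 8.9596 = GBP 97,102.55
GBP 97,102.55 × 11.487 = SEK 1,115,416.99
SEK 1,115,416.99 ÷ 6.7489 = SGD 165,273.90
SGD 165,273.90 ÷ 0.0012053 = KRW 137,122,625
KRW 137,122,625 × 0.0014064 = NZD 192,849.26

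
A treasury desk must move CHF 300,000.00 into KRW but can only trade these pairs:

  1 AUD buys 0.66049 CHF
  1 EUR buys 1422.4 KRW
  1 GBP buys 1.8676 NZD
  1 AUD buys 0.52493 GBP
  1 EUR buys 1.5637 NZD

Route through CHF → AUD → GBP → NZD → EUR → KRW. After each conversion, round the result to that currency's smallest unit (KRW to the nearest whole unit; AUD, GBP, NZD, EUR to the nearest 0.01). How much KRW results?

KRW 405,049,949

CHF 300,000.00 ÷ 0.66049 = AUD 454,208.24
AUD 454,208.24 × 0.52493 = GBP 238,427.53
GBP 238,427.53 × 1.8676 = NZD 445,287.26
NZD 445,287.26 ÷ 1.5637 = EUR 284,765.15
EUR 284,765.15 × 1422.4 = KRW 405,049,949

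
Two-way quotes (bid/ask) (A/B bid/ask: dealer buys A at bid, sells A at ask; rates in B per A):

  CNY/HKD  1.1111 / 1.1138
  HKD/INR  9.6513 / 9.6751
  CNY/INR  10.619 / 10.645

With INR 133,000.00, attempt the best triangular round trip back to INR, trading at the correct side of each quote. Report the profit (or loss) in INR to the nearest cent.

Best loop INR → CNY → HKD → INR:
INR 133,000.00 ÷ 10.645 (buy CNY at ask) = CNY 12,494.13
CNY 12,494.13 × 1.1111 (sell CNY at bid) = HKD 13,882.23
HKD 13,882.23 × 9.6513 (sell HKD at bid) = INR 133,981.53

Net profit: INR 981.53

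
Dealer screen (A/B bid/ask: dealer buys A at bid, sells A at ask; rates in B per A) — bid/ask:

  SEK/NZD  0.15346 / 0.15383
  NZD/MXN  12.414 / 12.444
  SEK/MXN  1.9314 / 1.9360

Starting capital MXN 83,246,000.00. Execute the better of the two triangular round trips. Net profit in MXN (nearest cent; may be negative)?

Best loop MXN → NZD → SEK → MXN:
MXN 83,246,000.00 ÷ 12.444 (buy NZD at ask) = NZD 6,689,649.63
NZD 6,689,649.63 ÷ 0.15383 (buy SEK at ask) = SEK 43,487,288.76
SEK 43,487,288.76 × 1.9314 (sell SEK at bid) = MXN 83,991,349.52

Net profit: MXN 745,349.52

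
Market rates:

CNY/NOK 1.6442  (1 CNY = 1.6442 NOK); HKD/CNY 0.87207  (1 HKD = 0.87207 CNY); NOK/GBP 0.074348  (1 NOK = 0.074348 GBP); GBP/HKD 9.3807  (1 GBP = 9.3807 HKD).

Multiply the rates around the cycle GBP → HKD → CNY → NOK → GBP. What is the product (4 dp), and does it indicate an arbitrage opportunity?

Around GBP → HKD → CNY → NOK → GBP: 1 × 9.3807 × 0.87207 × 1.6442 × 0.074348 = 1.000024
Product ≈ 1 (deviation 0.002%, within rounding noise).

1.0000 (no arbitrage)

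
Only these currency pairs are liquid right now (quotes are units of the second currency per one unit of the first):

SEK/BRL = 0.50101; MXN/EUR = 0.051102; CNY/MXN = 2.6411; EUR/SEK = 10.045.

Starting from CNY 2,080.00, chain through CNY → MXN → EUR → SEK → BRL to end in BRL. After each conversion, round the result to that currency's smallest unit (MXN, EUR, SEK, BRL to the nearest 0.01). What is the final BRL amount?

BRL 1,412.81

CNY 2,080.00 × 2.6411 = MXN 5,493.49
MXN 5,493.49 × 0.051102 = EUR 280.73
EUR 280.73 × 10.045 = SEK 2,819.93
SEK 2,819.93 × 0.50101 = BRL 1,412.81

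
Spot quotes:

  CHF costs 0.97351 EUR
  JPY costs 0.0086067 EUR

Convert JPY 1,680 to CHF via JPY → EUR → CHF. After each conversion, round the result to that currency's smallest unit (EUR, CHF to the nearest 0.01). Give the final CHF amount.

CHF 14.85

JPY 1,680 × 0.0086067 = EUR 14.46
EUR 14.46 ÷ 0.97351 = CHF 14.85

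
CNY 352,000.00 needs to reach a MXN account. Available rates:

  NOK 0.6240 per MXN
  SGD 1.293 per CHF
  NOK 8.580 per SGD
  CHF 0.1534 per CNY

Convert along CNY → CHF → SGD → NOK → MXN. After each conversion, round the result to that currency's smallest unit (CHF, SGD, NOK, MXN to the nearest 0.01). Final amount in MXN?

MXN 959,995.58

CNY 352,000.00 × 0.1534 = CHF 53,996.80
CHF 53,996.80 × 1.293 = SGD 69,817.86
SGD 69,817.86 × 8.580 = NOK 599,037.24
NOK 599,037.24 ÷ 0.6240 = MXN 959,995.58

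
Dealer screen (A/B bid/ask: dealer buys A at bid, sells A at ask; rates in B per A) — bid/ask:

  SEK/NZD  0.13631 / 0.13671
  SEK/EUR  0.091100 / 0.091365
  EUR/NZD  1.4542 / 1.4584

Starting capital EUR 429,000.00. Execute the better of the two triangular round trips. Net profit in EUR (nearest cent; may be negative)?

Best loop EUR → SEK → NZD → EUR:
EUR 429,000.00 ÷ 0.091365 (buy SEK at ask) = SEK 4,695,452.31
SEK 4,695,452.31 × 0.13631 (sell SEK at bid) = NZD 640,037.10
NZD 640,037.10 ÷ 1.4584 (buy EUR at ask) = EUR 438,862.52

Net profit: EUR 9,862.52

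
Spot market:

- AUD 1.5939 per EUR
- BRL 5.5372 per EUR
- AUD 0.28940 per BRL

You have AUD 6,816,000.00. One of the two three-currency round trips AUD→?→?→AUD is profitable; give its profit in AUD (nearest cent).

Profitable loop is AUD → EUR → BRL → AUD:
AUD 6,816,000.00 ÷ 1.5939 = EUR 4,276,303.41
EUR 4,276,303.41 × 5.5372 = BRL 23,678,747.22
BRL 23,678,747.22 × 0.28940 = AUD 6,852,629.45
Profit = AUD 6,852,629.45 − AUD 6,816,000.00

Profit: AUD 36,629.45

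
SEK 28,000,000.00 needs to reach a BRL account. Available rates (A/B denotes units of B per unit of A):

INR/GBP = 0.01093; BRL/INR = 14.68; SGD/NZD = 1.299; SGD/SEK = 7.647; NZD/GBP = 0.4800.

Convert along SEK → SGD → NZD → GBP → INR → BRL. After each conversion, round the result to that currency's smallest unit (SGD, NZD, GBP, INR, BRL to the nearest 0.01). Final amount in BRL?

SEK 28,000,000.00 ÷ 7.647 = SGD 3,661,566.63
SGD 3,661,566.63 × 1.299 = NZD 4,756,375.05
NZD 4,756,375.05 × 0.4800 = GBP 2,283,060.02
GBP 2,283,060.02 ÷ 0.01093 = INR 208,880,148.22
INR 208,880,148.22 ÷ 14.68 = BRL 14,228,892.93

BRL 14,228,892.93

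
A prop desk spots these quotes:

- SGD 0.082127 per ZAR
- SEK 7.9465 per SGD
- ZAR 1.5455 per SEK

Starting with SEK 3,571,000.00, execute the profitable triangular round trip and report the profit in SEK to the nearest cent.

Profitable loop is SEK → ZAR → SGD → SEK:
SEK 3,571,000.00 × 1.5455 = ZAR 5,518,980.50
ZAR 5,518,980.50 × 0.082127 = SGD 453,257.31
SGD 453,257.31 × 7.9465 = SEK 3,601,809.23
Profit = SEK 3,601,809.23 − SEK 3,571,000.00

Profit: SEK 30,809.23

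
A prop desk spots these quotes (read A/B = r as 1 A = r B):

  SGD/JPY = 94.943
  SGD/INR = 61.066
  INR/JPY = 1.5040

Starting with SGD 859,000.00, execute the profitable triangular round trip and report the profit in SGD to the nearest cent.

Profit: SGD 28,991.49

Profitable loop is SGD → JPY → INR → SGD:
SGD 859,000.00 × 94.943 = JPY 81,556,037
JPY 81,556,037 ÷ 1.5040 = INR 54,226,088.43
INR 54,226,088.43 ÷ 61.066 = SGD 887,991.49
Profit = SGD 887,991.49 − SGD 859,000.00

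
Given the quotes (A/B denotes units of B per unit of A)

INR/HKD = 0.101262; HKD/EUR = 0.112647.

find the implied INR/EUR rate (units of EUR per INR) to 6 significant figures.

1 INR × 0.101262 = 0.101262 HKD
0.101262 HKD × 0.112647 = 0.0114069 EUR

INR/EUR = 0.0114069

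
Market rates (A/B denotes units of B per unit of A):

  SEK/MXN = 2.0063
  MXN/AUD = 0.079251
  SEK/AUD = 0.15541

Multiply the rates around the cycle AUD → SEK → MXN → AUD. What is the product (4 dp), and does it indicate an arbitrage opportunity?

1.0231 (arbitrage exists)

Around AUD → SEK → MXN → AUD: 1 ÷ 0.15541 × 2.0063 × 0.079251 = 1.023108
Product > 1; profitable direction is AUD → SEK → MXN → AUD.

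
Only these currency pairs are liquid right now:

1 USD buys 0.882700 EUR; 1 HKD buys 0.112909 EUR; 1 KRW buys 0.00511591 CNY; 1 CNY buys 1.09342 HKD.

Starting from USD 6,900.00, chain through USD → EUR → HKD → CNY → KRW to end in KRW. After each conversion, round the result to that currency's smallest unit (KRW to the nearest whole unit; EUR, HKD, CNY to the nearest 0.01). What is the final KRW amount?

USD 6,900.00 × 0.882700 = EUR 6,090.63
EUR 6,090.63 ÷ 0.112909 = HKD 53,942.82
HKD 53,942.82 ÷ 1.09342 = CNY 49,334.03
CNY 49,334.03 ÷ 0.00511591 = KRW 9,643,256

KRW 9,643,256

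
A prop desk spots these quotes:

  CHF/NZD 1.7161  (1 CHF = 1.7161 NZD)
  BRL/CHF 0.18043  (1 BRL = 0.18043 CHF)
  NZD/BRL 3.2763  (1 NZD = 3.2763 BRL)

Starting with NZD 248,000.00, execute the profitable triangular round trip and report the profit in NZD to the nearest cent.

Profitable loop is NZD → BRL → CHF → NZD:
NZD 248,000.00 × 3.2763 = BRL 812,522.40
BRL 812,522.40 × 0.18043 = CHF 146,603.42
CHF 146,603.42 × 1.7161 = NZD 251,586.12
Profit = NZD 251,586.12 − NZD 248,000.00

Profit: NZD 3,586.12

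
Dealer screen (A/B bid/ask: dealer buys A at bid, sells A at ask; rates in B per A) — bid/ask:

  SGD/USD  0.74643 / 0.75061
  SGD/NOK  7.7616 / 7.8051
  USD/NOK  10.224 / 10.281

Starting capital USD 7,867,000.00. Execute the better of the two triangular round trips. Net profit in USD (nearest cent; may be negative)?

Net profit: USD 45,444.96

Best loop USD → SGD → NOK → USD:
USD 7,867,000.00 ÷ 0.75061 (buy SGD at ask) = SGD 10,480,808.94
SGD 10,480,808.94 × 7.7616 (sell SGD at bid) = NOK 81,347,846.68
NOK 81,347,846.68 ÷ 10.281 (buy USD at ask) = USD 7,912,444.96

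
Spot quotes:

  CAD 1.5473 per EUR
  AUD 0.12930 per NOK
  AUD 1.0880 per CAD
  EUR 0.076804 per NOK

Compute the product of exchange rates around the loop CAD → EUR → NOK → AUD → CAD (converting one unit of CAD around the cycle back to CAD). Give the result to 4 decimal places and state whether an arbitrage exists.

1.0000 (no arbitrage)

Around CAD → EUR → NOK → AUD → CAD: 1 ÷ 1.5473 ÷ 0.076804 × 0.12930 ÷ 1.0880 = 1.000026
Product ≈ 1 (deviation 0.003%, within rounding noise).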